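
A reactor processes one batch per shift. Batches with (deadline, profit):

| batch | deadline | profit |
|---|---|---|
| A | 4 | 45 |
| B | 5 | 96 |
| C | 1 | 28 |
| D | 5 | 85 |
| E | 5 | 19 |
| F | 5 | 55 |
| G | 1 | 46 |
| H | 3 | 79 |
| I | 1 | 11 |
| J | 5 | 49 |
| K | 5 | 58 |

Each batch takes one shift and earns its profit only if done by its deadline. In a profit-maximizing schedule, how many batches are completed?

Sort by profit descending; place each in the latest free slot ≤ its deadline.
Profit order: B=96 D=85 H=79 K=58 F=55 J=49 G=46 A=45 C=28 E=19 I=11
Assign: B→slot 5, D→slot 4, H→slot 3, K→slot 2, F→slot 1, J skipped, G skipped, A skipped, C skipped, E skipped, I skipped.
Slots: [1:F] [2:K] [3:H] [4:D] [5:B]
5 of 11 scheduled.

5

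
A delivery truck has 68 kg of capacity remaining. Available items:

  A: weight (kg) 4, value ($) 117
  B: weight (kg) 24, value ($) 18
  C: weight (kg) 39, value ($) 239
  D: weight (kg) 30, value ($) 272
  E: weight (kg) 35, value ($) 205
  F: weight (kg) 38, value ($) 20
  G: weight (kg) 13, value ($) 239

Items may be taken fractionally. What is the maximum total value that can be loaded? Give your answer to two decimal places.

756.69

Order: A (117/4=29.25) > G (239/13=18.38) > D (272/30=9.07) > C (239/39=6.13) > E (205/35=5.86) > B (18/24=0.75) > F (20/38=0.53)
Fill: take A (4 @ 117) → take G (13 @ 239) → take D (30 @ 272) → take 21/39 of C → 128.69; 68/68 used.
Total value = 756.69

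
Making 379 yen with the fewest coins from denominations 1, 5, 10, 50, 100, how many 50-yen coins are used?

1

Greedy: take as many of the largest coin as possible, then repeat with the remainder.
379 = 3×100 + 1×50 + 2×10 + 1×5 + 4×1
Count of 50: 1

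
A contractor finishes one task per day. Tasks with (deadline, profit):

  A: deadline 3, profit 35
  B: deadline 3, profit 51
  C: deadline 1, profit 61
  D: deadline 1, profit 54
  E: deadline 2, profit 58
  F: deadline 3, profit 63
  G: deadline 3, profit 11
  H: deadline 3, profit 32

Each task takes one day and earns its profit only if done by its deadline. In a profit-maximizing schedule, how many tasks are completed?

3

Profit order: F=63 C=61 E=58 D=54 B=51 A=35 H=32 G=11
Assign: F→slot 3, C→slot 1, E→slot 2, D skipped, B skipped, A skipped, H skipped, G skipped.
Slots: [1:C] [2:E] [3:F]
3 of 8 scheduled.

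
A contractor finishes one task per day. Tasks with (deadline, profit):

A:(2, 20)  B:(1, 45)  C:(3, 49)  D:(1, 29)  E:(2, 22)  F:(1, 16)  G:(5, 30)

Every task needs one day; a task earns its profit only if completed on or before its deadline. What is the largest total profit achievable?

Profit order: C=49 B=45 G=30 D=29 E=22 A=20 F=16
Assign: C→slot 3, B→slot 1, G→slot 5, D skipped, E→slot 2, A skipped, F skipped.
Slots: [1:B] [2:E] [3:C] [5:G]
Profit = 45 + 22 + 49 + 30 = 146

146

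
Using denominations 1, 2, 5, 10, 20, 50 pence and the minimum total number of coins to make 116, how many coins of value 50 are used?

2

Greedy: take as many of the largest coin as possible, then repeat with the remainder.
116 − 2×50→16 − 1×10→6 − 1×5→1 − 1×1→0
Count of 50: 2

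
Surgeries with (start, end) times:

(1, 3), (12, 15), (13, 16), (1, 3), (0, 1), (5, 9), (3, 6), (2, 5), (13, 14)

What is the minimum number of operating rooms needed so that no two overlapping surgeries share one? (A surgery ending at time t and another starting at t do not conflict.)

3

Count concurrent intervals with a sweep; the peak is the room count.
Events (time:±→running): 0:+→1 1:-→0 1:+→1 1:+→2 2:+→3 … peak 3.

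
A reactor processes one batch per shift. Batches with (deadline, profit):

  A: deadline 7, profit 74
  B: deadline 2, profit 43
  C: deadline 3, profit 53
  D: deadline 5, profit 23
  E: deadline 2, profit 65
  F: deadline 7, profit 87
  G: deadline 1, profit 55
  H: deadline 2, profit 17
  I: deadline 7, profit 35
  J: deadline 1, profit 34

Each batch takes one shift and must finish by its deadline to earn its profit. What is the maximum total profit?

392

Take jobs in profit order; each goes to the latest open slot no later than its deadline.
By profit: F(d7,87), A(d7,74), E(d2,65), G(d1,55), C(d3,53), B(d2,43), I(d7,35), J(d1,34), D(d5,23), H(d2,17)
F→slot 7; A→slot 6; E→slot 2; G→slot 1; C→slot 3; B skipped; I→slot 5; J skipped; D→slot 4; H skipped.
Profit = 55 + 65 + 53 + 23 + 35 + 74 + 87 = 392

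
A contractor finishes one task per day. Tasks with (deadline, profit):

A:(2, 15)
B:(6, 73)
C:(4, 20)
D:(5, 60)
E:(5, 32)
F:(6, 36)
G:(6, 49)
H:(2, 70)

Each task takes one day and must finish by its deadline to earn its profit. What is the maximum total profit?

320

Take jobs in profit order; each goes to the latest open slot no later than its deadline.
By profit: B(d6,73), H(d2,70), D(d5,60), G(d6,49), F(d6,36), E(d5,32), C(d4,20), A(d2,15)
B→slot 6; H→slot 2; D→slot 5; G→slot 4; F→slot 3; E→slot 1; C skipped; A skipped.
Profit = 32 + 70 + 36 + 49 + 60 + 73 = 320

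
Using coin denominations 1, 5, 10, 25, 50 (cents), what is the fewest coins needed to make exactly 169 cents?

Use the largest denomination that fits, subtract, and repeat.
169 = 3×50 + 1×10 + 1×5 + 4×1
Total coins = 3 + 1 + 1 + 4 = 9

9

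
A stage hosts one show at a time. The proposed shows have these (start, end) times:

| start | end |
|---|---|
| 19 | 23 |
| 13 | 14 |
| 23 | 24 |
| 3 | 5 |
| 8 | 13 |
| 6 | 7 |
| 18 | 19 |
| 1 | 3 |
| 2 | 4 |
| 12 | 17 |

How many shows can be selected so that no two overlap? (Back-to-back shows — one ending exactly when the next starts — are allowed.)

Greedy by earliest finish: after sorting by end time, pick each interval compatible with the last pick.
Sorted by end: (1,3)  (2,4)  (3,5)  (6,7)  (8,13)  (13,14)  (12,17)  (18,19)  (19,23)  (23,24)
take (1,3); take (3,5); take (6,7); take (8,13); take (13,14); take (18,19); take (19,23); take (23,24).
Selected 8 shows.

8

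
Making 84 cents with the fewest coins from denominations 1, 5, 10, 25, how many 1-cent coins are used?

84 = 3×25 + 1×5 + 4×1
Count of 1: 4

4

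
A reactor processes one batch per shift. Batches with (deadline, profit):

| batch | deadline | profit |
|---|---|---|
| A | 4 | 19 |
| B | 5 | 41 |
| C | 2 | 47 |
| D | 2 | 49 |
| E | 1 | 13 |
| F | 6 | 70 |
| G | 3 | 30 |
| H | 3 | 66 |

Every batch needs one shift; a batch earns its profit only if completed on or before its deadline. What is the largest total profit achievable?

292

Sort by profit descending; place each in the latest free slot ≤ its deadline.
Profit order: F=70 H=66 D=49 C=47 B=41 G=30 A=19 E=13
Assign: F→slot 6, H→slot 3, D→slot 2, C→slot 1, B→slot 5, G skipped, A→slot 4, E skipped.
Slots: [1:C] [2:D] [3:H] [4:A] [5:B] [6:F]
Profit = 47 + 49 + 66 + 19 + 41 + 70 = 292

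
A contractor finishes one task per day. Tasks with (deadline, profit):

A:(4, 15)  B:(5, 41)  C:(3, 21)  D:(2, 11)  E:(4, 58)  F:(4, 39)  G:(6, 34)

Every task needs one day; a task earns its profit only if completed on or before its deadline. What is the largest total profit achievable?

Take jobs in profit order; each goes to the latest open slot no later than its deadline.
Profit order: E=58 B=41 F=39 G=34 C=21 A=15 D=11
Assign: E→slot 4, B→slot 5, F→slot 3, G→slot 6, C→slot 2, A→slot 1, D skipped.
Slots: [1:A] [2:C] [3:F] [4:E] [5:B] [6:G]
Profit = 15 + 21 + 39 + 58 + 41 + 34 = 208

208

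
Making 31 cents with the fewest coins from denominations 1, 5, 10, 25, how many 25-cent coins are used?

1

Greedy: take as many of the largest coin as possible, then repeat with the remainder.
31 = 1×25 + 1×5 + 1×1
Count of 25: 1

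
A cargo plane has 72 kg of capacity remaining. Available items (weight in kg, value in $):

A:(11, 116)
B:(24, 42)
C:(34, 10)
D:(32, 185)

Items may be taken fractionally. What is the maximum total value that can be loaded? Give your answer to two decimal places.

344.47

Ratios (sorted): A 10.55, D 5.78, B 1.75, C 0.29
take A (11 @ 116); take D (32 @ 185); take B (24 @ 42); take 5/34 of C → 1.47. Capacity used 72/72.
Total value = 344.47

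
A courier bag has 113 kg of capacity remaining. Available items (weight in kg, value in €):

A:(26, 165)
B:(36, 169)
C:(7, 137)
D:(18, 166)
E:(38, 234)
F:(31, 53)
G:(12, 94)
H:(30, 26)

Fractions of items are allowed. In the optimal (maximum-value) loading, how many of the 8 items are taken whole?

Sort by value per unit weight and fill in that order.
Order: C (137/7=19.57) > D (166/18=9.22) > G (94/12=7.83) > A (165/26=6.35) > E (234/38=6.16) > B (169/36=4.69) > F (53/31=1.71) > H (26/30=0.87)
Fill: take C (7 @ 137) → take D (18 @ 166) → take G (12 @ 94) → take A (26 @ 165) → take E (38 @ 234) → take 12/36 of B → 56.33; 113/113 used.
5 item(s) taken whole; one partial (take 12/36 of B).

5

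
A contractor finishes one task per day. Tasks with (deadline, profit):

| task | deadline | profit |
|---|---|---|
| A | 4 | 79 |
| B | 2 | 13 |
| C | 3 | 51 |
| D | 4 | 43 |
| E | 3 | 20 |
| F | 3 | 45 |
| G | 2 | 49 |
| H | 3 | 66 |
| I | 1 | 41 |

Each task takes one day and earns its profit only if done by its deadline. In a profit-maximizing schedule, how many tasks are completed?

By profit: A(d4,79), H(d3,66), C(d3,51), G(d2,49), F(d3,45), D(d4,43), I(d1,41), E(d3,20), B(d2,13)
A→slot 4; H→slot 3; C→slot 2; G→slot 1; F skipped; D skipped; I skipped; E skipped; B skipped.
4 of 9 scheduled.

4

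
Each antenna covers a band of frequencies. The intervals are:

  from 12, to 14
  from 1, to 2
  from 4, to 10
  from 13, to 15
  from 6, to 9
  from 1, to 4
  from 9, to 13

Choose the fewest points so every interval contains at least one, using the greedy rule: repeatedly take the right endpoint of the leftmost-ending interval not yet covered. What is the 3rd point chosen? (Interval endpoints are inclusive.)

By right end: [1,2]  [1,4]  [6,9]  [4,10]  [9,13]  [12,14]  [13,15]
[1,2] uncovered → point at 2; [6,9] uncovered → point at 9; [12,14] uncovered → point at 14.
Points: 2, 9, 14 (3 total).

14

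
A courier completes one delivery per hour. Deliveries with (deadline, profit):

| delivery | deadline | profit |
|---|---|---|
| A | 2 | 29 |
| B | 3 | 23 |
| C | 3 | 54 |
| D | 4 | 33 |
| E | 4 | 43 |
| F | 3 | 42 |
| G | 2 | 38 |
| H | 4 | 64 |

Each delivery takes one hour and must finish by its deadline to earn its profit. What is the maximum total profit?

203

Take jobs in profit order; each goes to the latest open slot no later than its deadline.
By profit: H(d4,64), C(d3,54), E(d4,43), F(d3,42), G(d2,38), D(d4,33), A(d2,29), B(d3,23)
H→slot 4; C→slot 3; E→slot 2; F→slot 1; G skipped; D skipped; A skipped; B skipped.
Profit = 42 + 43 + 54 + 64 = 203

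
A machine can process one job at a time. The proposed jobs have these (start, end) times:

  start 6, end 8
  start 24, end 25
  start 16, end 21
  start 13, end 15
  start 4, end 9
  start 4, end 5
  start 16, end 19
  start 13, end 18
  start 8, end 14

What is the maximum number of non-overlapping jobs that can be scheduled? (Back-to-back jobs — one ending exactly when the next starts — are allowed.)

5

Sort by end time and greedily take each interval whose start is ≥ the last chosen end.
By end time: (4,5), (6,8), (4,9), (8,14), (13,15), (13,18), (16,19), (16,21), (24,25).
Pick (4,5); next start ≥ 5 → (6,8); next start ≥ 8 → (8,14); next start ≥ 14 → (16,19); next start ≥ 19 → (24,25).
Selected 5 jobs.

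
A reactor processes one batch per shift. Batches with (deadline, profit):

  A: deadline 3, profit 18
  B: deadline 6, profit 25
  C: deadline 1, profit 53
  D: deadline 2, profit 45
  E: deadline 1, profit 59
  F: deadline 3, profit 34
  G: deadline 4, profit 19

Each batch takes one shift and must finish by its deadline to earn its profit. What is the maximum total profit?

By profit: E(d1,59), C(d1,53), D(d2,45), F(d3,34), B(d6,25), G(d4,19), A(d3,18)
E→slot 1; C skipped; D→slot 2; F→slot 3; B→slot 6; G→slot 4; A skipped.
Profit = 59 + 45 + 34 + 19 + 25 = 182

182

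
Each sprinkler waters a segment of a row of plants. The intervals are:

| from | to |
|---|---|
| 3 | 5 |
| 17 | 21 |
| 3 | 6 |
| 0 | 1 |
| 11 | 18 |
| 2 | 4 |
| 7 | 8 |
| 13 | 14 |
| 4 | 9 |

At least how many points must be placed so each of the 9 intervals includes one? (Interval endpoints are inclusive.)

Process intervals by earliest right end; each time one isn't hit yet, stab at its right endpoint.
Sorted: [0,1] [2,4] [3,5] [3,6] [7,8] [4,9] [13,14] [11,18] [17,21]
{[0,1]} hit by 1; {[2,4],[3,5],[3,6]} hit by 4; {[7,8],[4,9]} hit by 8; {[13,14],[11,18]} hit by 14; {[17,21]} hit by 21.
Points: 1, 4, 8, 14, 21 (5 total).

5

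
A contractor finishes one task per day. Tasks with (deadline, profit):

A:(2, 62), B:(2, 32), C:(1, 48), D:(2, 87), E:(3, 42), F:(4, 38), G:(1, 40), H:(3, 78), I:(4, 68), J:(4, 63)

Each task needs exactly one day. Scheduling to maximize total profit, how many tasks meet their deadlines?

Take jobs in profit order; each goes to the latest open slot no later than its deadline.
Profit order: D=87 H=78 I=68 J=63 A=62 C=48 E=42 G=40 F=38 B=32
Assign: D→slot 2, H→slot 3, I→slot 4, J→slot 1, A skipped, C skipped, E skipped, G skipped, F skipped, B skipped.
Slots: [1:J] [2:D] [3:H] [4:I]
4 of 10 scheduled.

4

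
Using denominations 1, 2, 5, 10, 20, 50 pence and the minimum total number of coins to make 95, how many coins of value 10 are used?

95 − 1×50→45 − 2×20→5 − 1×5→0
Count of 10: 0

0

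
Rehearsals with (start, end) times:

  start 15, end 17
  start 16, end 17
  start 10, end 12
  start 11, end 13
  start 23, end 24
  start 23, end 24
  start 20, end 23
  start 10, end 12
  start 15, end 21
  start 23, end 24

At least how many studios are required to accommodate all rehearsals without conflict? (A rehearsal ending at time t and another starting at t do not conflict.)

3

The answer is the maximum number of intervals overlapping at any instant.
starts: [10, 10, 11, 15, 15, 16, 20, 23, 23, 23]
ends:   [12, 12, 13, 17, 17, 21, 23, 24, 24, 24]
s10→1 s10→2 s11→3  — peak 3.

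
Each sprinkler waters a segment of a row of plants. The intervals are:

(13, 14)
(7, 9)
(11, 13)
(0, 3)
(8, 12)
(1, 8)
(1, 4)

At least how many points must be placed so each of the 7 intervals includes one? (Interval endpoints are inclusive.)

Process intervals by earliest right end; each time one isn't hit yet, stab at its right endpoint.
Sorted: [0,3] [1,4] [1,8] [7,9] [8,12] [11,13] [13,14]
{[0,3],[1,4],[1,8]} hit by 3; {[7,9],[8,12]} hit by 9; {[11,13],[13,14]} hit by 13.
Points: 3, 9, 13 (3 total).

3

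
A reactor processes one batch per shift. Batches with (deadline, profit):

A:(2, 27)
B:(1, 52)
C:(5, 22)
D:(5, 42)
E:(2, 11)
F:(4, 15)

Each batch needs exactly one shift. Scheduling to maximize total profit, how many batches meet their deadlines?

5

Sort by profit descending; place each in the latest free slot ≤ its deadline.
Profit order: B=52 D=42 A=27 C=22 F=15 E=11
Assign: B→slot 1, D→slot 5, A→slot 2, C→slot 4, F→slot 3, E skipped.
Slots: [1:B] [2:A] [3:F] [4:C] [5:D]
5 of 6 scheduled.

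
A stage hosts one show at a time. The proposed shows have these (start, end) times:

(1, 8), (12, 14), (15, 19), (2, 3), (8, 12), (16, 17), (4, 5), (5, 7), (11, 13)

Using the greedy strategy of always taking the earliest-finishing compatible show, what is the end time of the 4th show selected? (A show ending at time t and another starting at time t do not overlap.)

Greedy by earliest finish: after sorting by end time, pick each interval compatible with the last pick.
By end time: (2,3), (4,5), (5,7), (1,8), (8,12), (11,13), (12,14), (16,17), (15,19).
Pick (2,3); next start ≥ 3 → (4,5); next start ≥ 5 → (5,7); next start ≥ 7 → (8,12); next start ≥ 12 → (12,14); next start ≥ 14 → (16,17).
Selected: (2,3) (4,5) (5,7) (8,12) (12,14) (16,17)

12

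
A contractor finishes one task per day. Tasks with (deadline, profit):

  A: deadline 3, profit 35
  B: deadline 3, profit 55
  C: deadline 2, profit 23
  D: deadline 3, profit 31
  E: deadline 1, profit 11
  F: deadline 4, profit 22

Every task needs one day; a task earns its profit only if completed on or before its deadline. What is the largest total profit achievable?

143

Sort by profit descending; place each in the latest free slot ≤ its deadline.
By profit: B(d3,55), A(d3,35), D(d3,31), C(d2,23), F(d4,22), E(d1,11)
B→slot 3; A→slot 2; D→slot 1; C skipped; F→slot 4; E skipped.
Profit = 31 + 35 + 55 + 22 = 143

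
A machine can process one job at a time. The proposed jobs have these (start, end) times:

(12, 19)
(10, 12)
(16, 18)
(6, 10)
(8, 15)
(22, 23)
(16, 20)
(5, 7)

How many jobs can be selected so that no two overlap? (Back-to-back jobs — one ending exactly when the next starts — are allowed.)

Greedy by earliest finish: after sorting by end time, pick each interval compatible with the last pick.
By end time: (5,7), (6,10), (10,12), (8,15), (16,18), (12,19), (16,20), (22,23).
Pick (5,7); next start ≥ 7 → (10,12); next start ≥ 12 → (16,18); next start ≥ 18 → (22,23).
Selected 4 jobs.

4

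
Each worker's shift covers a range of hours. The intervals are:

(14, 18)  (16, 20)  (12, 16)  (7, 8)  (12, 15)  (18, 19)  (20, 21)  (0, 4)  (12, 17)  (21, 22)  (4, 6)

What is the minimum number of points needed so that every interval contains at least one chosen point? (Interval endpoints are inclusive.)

5

Sorted: [0,4] [4,6] [7,8] [12,15] [12,16] [12,17] [14,18] [18,19] [16,20] [20,21] [21,22]
{[0,4],[4,6]} hit by 4; {[7,8]} hit by 8; {[12,15],[12,16],[12,17],[14,18]} hit by 15; {[18,19],[16,20]} hit by 19; {[20,21],[21,22]} hit by 21.
Points: 4, 8, 15, 19, 21 (5 total).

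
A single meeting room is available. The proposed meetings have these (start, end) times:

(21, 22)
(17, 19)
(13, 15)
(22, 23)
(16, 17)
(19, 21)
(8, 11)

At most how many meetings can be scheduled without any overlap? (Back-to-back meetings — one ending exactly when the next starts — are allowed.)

Greedy by earliest finish: after sorting by end time, pick each interval compatible with the last pick.
Sorted by end: (8,11)  (13,15)  (16,17)  (17,19)  (19,21)  (21,22)  (22,23)
take (8,11); take (13,15); take (16,17); take (17,19); take (19,21); take (21,22); take (22,23).
Selected 7 meetings.

7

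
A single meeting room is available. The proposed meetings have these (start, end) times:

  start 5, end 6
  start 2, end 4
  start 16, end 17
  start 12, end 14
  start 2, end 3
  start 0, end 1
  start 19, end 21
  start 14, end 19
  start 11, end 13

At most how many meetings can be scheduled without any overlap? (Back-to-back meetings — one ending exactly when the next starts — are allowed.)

By end time: (0,1), (2,3), (2,4), (5,6), (11,13), (12,14), (16,17), (14,19), (19,21).
Pick (0,1); next start ≥ 1 → (2,3); next start ≥ 3 → (5,6); next start ≥ 6 → (11,13); next start ≥ 13 → (16,17); next start ≥ 17 → (19,21).
Selected 6 meetings.

6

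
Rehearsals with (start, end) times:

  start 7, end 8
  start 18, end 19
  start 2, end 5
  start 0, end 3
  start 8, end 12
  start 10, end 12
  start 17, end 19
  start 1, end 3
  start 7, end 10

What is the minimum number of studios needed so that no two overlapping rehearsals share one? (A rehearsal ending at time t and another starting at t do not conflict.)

3

starts: [0, 1, 2, 7, 7, 8, 10, 17, 18]
ends:   [3, 3, 5, 8, 10, 12, 12, 19, 19]
s0→1 s1→2 s2→3  — peak 3.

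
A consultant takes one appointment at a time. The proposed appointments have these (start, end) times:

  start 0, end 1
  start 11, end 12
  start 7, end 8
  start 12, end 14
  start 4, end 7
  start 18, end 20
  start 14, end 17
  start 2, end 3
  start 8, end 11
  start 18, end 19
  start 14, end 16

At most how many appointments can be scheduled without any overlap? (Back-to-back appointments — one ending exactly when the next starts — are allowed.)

Greedy by earliest finish: after sorting by end time, pick each interval compatible with the last pick.
By end time: (0,1), (2,3), (4,7), (7,8), (8,11), (11,12), (12,14), (14,16), (14,17), (18,19), (18,20).
Pick (0,1); next start ≥ 1 → (2,3); next start ≥ 3 → (4,7); next start ≥ 7 → (7,8); next start ≥ 8 → (8,11); next start ≥ 11 → (11,12); next start ≥ 12 → (12,14); next start ≥ 14 → (14,16); next start ≥ 16 → (18,19).
Selected 9 appointments.

9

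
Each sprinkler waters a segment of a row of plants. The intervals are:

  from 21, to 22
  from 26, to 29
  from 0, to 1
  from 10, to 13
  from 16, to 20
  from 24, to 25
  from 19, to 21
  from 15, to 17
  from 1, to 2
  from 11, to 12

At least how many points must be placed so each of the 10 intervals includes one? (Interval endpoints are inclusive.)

Process intervals by earliest right end; each time one isn't hit yet, stab at its right endpoint.
Sorted: [0,1] [1,2] [11,12] [10,13] [15,17] [16,20] [19,21] [21,22] [24,25] [26,29]
{[0,1],[1,2]} hit by 1; {[11,12],[10,13]} hit by 12; {[15,17],[16,20]} hit by 17; {[19,21],[21,22]} hit by 21; {[24,25]} hit by 25; {[26,29]} hit by 29.
Points: 1, 12, 17, 21, 25, 29 (6 total).

6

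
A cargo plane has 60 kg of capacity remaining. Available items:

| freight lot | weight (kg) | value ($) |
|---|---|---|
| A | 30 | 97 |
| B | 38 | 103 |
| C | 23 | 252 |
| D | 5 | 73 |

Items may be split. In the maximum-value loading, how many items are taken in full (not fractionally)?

3

Greedy by value/weight ratio, highest first.
Order: D (73/5=14.60) > C (252/23=10.96) > A (97/30=3.23) > B (103/38=2.71)
Fill: take D (5 @ 73) → take C (23 @ 252) → take A (30 @ 97) → take 2/38 of B → 5.42; 60/60 used.
3 item(s) taken whole; one partial (take 2/38 of B).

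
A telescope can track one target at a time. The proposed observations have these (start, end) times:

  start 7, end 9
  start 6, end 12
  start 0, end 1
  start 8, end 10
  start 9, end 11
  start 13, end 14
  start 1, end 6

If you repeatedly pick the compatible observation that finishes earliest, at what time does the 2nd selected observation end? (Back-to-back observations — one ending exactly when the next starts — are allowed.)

6

Order by finish time; keep every interval that doesn't clash with the previous kept one.
Sorted by end: (0,1)  (1,6)  (7,9)  (8,10)  (9,11)  (6,12)  (13,14)
take (0,1); take (1,6); take (7,9); skip (8,10); take (9,11); skip (6,12); take (13,14).
Selected: (0,1) (1,6) (7,9) (9,11) (13,14)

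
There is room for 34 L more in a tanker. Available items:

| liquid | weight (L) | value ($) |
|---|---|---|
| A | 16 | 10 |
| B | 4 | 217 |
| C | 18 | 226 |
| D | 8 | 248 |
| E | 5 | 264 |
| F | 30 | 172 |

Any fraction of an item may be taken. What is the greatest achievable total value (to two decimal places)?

Greedy by value/weight ratio, highest first.
Order: B (217/4=54.25) > E (264/5=52.80) > D (248/8=31.00) > C (226/18=12.56) > F (172/30=5.73) > A (10/16=0.62)
Fill: take B (4 @ 217) → take E (5 @ 264) → take D (8 @ 248) → take 17/18 of C → 213.44; 34/34 used.
Total value = 942.44

942.44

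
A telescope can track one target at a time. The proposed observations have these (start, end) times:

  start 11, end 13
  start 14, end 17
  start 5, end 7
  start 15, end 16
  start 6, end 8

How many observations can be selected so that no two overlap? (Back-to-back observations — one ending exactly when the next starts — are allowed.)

Sort by end time and greedily take each interval whose start is ≥ the last chosen end.
Sorted by end: (5,7)  (6,8)  (11,13)  (15,16)  (14,17)
take (5,7); skip (6,8); take (11,13); take (15,16).
Selected 3 observations.

3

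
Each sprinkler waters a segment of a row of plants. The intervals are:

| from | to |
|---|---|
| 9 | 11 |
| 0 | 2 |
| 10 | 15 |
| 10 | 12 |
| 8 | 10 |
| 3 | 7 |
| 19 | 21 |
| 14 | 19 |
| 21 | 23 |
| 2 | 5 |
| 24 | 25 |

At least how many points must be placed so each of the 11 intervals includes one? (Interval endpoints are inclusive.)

Process intervals by earliest right end; each time one isn't hit yet, stab at its right endpoint.
By right end: [0,2]  [2,5]  [3,7]  [8,10]  [9,11]  [10,12]  [10,15]  [14,19]  [19,21]  [21,23]  [24,25]
[0,2] uncovered → point at 2; [3,7] uncovered → point at 7; [8,10] uncovered → point at 10; [14,19] uncovered → point at 19; [21,23] uncovered → point at 23; [24,25] uncovered → point at 25.
Points: 2, 7, 10, 19, 23, 25 (6 total).

6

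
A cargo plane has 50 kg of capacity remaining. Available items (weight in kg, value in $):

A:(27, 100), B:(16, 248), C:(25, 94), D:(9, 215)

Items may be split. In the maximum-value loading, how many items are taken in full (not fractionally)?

Greedy by value/weight ratio, highest first.
Order: D (215/9=23.89) > B (248/16=15.50) > C (94/25=3.76) > A (100/27=3.70)
Fill: take D (9 @ 215) → take B (16 @ 248) → take C (25 @ 94); 50/50 used.
3 item(s) taken whole.

3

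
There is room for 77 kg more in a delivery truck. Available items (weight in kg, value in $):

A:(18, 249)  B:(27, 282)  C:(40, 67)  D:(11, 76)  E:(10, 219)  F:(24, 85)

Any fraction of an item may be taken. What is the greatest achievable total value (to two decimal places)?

864.96

Sort by value per unit weight and fill in that order.
Ratios (sorted): E 21.90, A 13.83, B 10.44, D 6.91, F 3.54, C 1.68
take E (10 @ 219); take A (18 @ 249); take B (27 @ 282); take D (11 @ 76); take 11/24 of F → 38.96. Capacity used 77/77.
Total value = 864.96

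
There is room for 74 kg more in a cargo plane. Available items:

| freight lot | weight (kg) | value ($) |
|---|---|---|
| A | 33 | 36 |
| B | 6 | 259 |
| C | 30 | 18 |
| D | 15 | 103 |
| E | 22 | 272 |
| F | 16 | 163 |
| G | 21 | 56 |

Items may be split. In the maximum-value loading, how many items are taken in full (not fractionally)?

Sort by value per unit weight and fill in that order.
Ratios (sorted): B 43.17, E 12.36, F 10.19, D 6.87, G 2.67, A 1.09, C 0.60
take B (6 @ 259); take E (22 @ 272); take F (16 @ 163); take D (15 @ 103); take 15/21 of G → 40.00. Capacity used 74/74.
4 item(s) taken whole; one partial (take 15/21 of G).

4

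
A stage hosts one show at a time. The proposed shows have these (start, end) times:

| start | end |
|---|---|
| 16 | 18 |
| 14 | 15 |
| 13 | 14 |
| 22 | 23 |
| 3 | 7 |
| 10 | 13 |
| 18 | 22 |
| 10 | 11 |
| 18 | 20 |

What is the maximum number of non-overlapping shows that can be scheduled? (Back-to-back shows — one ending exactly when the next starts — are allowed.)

Sort by end time and greedily take each interval whose start is ≥ the last chosen end.
Sorted by end: (3,7)  (10,11)  (10,13)  (13,14)  (14,15)  (16,18)  (18,20)  (18,22)  (22,23)
take (3,7); take (10,11); skip (10,13); take (13,14); take (14,15); take (16,18); take (18,20); skip (18,22); take (22,23).
Selected 7 shows.

7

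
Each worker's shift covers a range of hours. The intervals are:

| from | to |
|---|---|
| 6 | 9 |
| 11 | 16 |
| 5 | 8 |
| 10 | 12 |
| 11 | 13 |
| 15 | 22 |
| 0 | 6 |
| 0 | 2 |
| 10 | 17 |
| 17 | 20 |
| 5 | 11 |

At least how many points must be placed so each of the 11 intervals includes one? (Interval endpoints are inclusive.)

4

Process intervals by earliest right end; each time one isn't hit yet, stab at its right endpoint.
By right end: [0,2]  [0,6]  [5,8]  [6,9]  [5,11]  [10,12]  [11,13]  [11,16]  [10,17]  [17,20]  [15,22]
[0,2] uncovered → point at 2; [5,8] uncovered → point at 8; [10,12] uncovered → point at 12; [17,20] uncovered → point at 20.
Points: 2, 8, 12, 20 (4 total).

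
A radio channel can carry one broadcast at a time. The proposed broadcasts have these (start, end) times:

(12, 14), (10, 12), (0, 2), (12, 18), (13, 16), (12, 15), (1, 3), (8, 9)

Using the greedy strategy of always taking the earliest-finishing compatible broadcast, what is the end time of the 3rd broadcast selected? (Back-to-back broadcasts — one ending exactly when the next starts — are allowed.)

12

Sorted by end: (0,2)  (1,3)  (8,9)  (10,12)  (12,14)  (12,15)  (13,16)  (12,18)
take (0,2); take (8,9); take (10,12); take (12,14); skip (13,16).
Selected: (0,2) (8,9) (10,12) (12,14)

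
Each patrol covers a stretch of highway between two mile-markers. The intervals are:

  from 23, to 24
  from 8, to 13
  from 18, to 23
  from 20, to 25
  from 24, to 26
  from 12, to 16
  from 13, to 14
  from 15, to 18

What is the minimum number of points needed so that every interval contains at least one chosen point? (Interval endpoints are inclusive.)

3

Process intervals by earliest right end; each time one isn't hit yet, stab at its right endpoint.
Sorted: [8,13] [13,14] [12,16] [15,18] [18,23] [23,24] [20,25] [24,26]
{[8,13],[13,14],[12,16]} hit by 13; {[15,18],[18,23]} hit by 18; {[23,24],[20,25],[24,26]} hit by 24.
Points: 13, 18, 24 (3 total).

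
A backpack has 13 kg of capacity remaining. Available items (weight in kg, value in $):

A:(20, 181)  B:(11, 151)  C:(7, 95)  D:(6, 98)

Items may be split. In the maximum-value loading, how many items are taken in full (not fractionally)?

Greedy by value/weight ratio, highest first.
Ratios (sorted): D 16.33, B 13.73, C 13.57, A 9.05
take D (6 @ 98); take 7/11 of B → 96.09. Capacity used 13/13.
1 item(s) taken whole; one partial (take 7/11 of B).

1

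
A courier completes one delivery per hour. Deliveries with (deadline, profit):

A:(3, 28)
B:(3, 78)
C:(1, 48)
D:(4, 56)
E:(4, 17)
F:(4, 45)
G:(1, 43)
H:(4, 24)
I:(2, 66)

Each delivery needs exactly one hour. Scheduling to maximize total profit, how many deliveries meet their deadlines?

Take jobs in profit order; each goes to the latest open slot no later than its deadline.
Profit order: B=78 I=66 D=56 C=48 F=45 G=43 A=28 H=24 E=17
Assign: B→slot 3, I→slot 2, D→slot 4, C→slot 1, F skipped, G skipped, A skipped, H skipped, E skipped.
Slots: [1:C] [2:I] [3:B] [4:D]
4 of 9 scheduled.

4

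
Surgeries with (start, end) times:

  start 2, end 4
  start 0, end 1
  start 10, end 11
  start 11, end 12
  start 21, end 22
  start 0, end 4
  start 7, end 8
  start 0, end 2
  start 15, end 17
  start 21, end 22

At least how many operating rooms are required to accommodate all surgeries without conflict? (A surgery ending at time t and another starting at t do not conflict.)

Count concurrent intervals with a sweep; the peak is the room count.
Events (time:±→running): 0:+→1 0:+→2 0:+→3 … peak 3.

3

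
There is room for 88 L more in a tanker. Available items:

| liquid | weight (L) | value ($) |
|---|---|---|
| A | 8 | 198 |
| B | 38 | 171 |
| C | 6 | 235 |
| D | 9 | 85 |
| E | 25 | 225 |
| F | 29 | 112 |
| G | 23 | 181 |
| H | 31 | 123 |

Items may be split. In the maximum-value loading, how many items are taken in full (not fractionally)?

Order: C (235/6=39.17) > A (198/8=24.75) > D (85/9=9.44) > E (225/25=9.00) > G (181/23=7.87) > B (171/38=4.50) > H (123/31=3.97) > F (112/29=3.86)
Fill: take C (6 @ 235) → take A (8 @ 198) → take D (9 @ 85) → take E (25 @ 225) → take G (23 @ 181) → take 17/38 of B → 76.50; 88/88 used.
5 item(s) taken whole; one partial (take 17/38 of B).

5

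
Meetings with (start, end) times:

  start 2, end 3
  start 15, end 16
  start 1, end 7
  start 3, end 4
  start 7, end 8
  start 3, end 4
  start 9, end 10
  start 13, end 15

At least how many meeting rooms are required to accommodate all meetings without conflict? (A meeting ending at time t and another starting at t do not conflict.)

Count concurrent intervals with a sweep; the peak is the room count.
Events (time:±→running): 1:+→1 2:+→2 3:-→1 3:+→2 3:+→3 … peak 3.

3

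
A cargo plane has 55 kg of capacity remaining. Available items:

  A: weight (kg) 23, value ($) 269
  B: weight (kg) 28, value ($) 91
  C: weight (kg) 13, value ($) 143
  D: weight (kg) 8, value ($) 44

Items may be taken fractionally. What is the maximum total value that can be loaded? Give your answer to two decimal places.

491.75

Greedy by value/weight ratio, highest first.
Order: A (269/23=11.70) > C (143/13=11.00) > D (44/8=5.50) > B (91/28=3.25)
Fill: take A (23 @ 269) → take C (13 @ 143) → take D (8 @ 44) → take 11/28 of B → 35.75; 55/55 used.
Total value = 491.75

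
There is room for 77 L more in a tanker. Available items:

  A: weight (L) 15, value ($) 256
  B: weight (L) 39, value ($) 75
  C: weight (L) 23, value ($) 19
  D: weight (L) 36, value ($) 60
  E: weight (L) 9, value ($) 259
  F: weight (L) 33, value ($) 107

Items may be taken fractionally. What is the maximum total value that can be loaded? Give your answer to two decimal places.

Greedy by value/weight ratio, highest first.
Order: E (259/9=28.78) > A (256/15=17.07) > F (107/33=3.24) > B (75/39=1.92) > D (60/36=1.67) > C (19/23=0.83)
Fill: take E (9 @ 259) → take A (15 @ 256) → take F (33 @ 107) → take 20/39 of B → 38.46; 77/77 used.
Total value = 660.46

660.46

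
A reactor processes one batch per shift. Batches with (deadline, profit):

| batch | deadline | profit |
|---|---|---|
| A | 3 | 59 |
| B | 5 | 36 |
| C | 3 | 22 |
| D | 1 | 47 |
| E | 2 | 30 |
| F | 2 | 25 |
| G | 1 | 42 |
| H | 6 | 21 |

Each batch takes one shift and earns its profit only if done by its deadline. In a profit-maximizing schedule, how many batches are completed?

5

Take jobs in profit order; each goes to the latest open slot no later than its deadline.
Profit order: A=59 D=47 G=42 B=36 E=30 F=25 C=22 H=21
Assign: A→slot 3, D→slot 1, G skipped, B→slot 5, E→slot 2, F skipped, C skipped, H→slot 6.
Slots: [1:D] [2:E] [3:A] [5:B] [6:H]
5 of 8 scheduled.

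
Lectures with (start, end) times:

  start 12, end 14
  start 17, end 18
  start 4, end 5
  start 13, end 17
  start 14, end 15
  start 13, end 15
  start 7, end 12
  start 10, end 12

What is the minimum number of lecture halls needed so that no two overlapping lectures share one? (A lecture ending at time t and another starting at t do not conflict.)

Count concurrent intervals with a sweep; the peak is the room count.
starts: [4, 7, 10, 12, 13, 13, 14, 17]
ends:   [5, 12, 12, 14, 15, 15, 17, 18]
s4→1 e5→0 s7→1 s10→2 e12→1 e12→0 s12→1 s13→2 s13→3  — peak 3.

3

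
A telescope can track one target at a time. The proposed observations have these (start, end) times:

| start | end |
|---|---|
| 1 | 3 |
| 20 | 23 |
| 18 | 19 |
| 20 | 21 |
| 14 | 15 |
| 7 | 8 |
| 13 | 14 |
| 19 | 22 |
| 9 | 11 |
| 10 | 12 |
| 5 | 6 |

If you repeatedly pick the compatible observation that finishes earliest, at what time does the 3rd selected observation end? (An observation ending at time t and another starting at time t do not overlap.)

Order by finish time; keep every interval that doesn't clash with the previous kept one.
By end time: (1,3), (5,6), (7,8), (9,11), (10,12), (13,14), (14,15), (18,19), (20,21), (19,22), (20,23).
Pick (1,3); next start ≥ 3 → (5,6); next start ≥ 6 → (7,8); next start ≥ 8 → (9,11); next start ≥ 11 → (13,14); next start ≥ 14 → (14,15); next start ≥ 15 → (18,19); next start ≥ 19 → (20,21).
Selected: (1,3) (5,6) (7,8) (9,11) (13,14) (14,15) (18,19) (20,21)

8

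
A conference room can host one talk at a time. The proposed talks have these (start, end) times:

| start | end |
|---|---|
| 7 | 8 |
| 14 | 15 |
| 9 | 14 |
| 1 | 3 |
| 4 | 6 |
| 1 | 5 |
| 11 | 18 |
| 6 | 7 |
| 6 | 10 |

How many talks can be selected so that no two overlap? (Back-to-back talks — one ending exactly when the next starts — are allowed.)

6

Sort by end time and greedily take each interval whose start is ≥ the last chosen end.
By end time: (1,3), (1,5), (4,6), (6,7), (7,8), (6,10), (9,14), (14,15), (11,18).
Pick (1,3); next start ≥ 3 → (4,6); next start ≥ 6 → (6,7); next start ≥ 7 → (7,8); next start ≥ 8 → (9,14); next start ≥ 14 → (14,15).
Selected 6 talks.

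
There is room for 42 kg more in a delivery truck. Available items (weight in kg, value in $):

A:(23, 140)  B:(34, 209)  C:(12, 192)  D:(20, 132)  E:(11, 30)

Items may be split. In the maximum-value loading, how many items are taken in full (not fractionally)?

2

Greedy by value/weight ratio, highest first.
Order: C (192/12=16.00) > D (132/20=6.60) > B (209/34=6.15) > A (140/23=6.09) > E (30/11=2.73)
Fill: take C (12 @ 192) → take D (20 @ 132) → take 10/34 of B → 61.47; 42/42 used.
2 item(s) taken whole; one partial (take 10/34 of B).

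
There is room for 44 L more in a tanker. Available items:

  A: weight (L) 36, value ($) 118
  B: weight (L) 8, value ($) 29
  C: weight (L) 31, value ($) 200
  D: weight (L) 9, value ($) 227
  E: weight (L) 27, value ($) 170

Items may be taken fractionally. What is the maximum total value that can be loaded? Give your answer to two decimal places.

452.19

Order: D (227/9=25.22) > C (200/31=6.45) > E (170/27=6.30) > B (29/8=3.62) > A (118/36=3.28)
Fill: take D (9 @ 227) → take C (31 @ 200) → take 4/27 of E → 25.19; 44/44 used.
Total value = 452.19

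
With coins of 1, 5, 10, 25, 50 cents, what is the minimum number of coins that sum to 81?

4

81 = 1×50 + 1×25 + 1×5 + 1×1
Total coins = 1 + 1 + 1 + 1 = 4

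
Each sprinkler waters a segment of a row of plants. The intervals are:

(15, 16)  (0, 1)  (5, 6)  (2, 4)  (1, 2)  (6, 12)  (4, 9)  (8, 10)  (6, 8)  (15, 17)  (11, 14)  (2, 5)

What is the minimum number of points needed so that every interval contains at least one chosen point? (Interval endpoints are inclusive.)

6

By right end: [0,1]  [1,2]  [2,4]  [2,5]  [5,6]  [6,8]  [4,9]  [8,10]  [6,12]  [11,14]  [15,16]  [15,17]
[0,1] uncovered → point at 1; [2,4] uncovered → point at 4; [5,6] uncovered → point at 6; [8,10] uncovered → point at 10; [11,14] uncovered → point at 14; [15,16] uncovered → point at 16.
Points: 1, 4, 6, 10, 14, 16 (6 total).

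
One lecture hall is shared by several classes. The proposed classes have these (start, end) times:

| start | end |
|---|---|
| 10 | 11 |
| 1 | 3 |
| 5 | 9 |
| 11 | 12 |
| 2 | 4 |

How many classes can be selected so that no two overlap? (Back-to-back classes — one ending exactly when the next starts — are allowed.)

4

Greedy by earliest finish: after sorting by end time, pick each interval compatible with the last pick.
By end time: (1,3), (2,4), (5,9), (10,11), (11,12).
Pick (1,3); next start ≥ 3 → (5,9); next start ≥ 9 → (10,11); next start ≥ 11 → (11,12).
Selected 4 classes.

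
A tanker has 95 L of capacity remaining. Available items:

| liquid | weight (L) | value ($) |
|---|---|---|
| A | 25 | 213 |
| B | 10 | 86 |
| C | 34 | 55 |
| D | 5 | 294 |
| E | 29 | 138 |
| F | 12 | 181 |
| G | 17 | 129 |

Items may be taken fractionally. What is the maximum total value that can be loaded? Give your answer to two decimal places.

Sort by value per unit weight and fill in that order.
Ratios (sorted): D 58.80, F 15.08, B 8.60, A 8.52, G 7.59, E 4.76, C 1.62
take D (5 @ 294); take F (12 @ 181); take B (10 @ 86); take A (25 @ 213); take G (17 @ 129); take 26/29 of E → 123.72. Capacity used 95/95.
Total value = 1026.72

1026.72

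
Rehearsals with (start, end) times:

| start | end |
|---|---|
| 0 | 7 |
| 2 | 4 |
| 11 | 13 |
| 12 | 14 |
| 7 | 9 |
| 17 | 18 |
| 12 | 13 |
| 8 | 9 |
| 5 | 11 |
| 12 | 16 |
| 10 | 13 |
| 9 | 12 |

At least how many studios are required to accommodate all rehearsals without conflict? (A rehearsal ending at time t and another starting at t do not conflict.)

5

Count concurrent intervals with a sweep; the peak is the room count.
Events (time:±→running): 0:+→1 2:+→2 4:-→1 5:+→2 7:-→1 7:+→2 8:+→3 9:-→2 9:-→1 9:+→2 10:+→3 11:-→2 11:+→3 12:-→2 12:+→3 12:+→4 12:+→5 … peak 5.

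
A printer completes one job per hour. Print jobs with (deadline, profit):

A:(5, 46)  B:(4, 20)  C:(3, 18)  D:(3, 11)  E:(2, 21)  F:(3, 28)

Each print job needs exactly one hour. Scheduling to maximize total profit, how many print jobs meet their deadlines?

5

Take jobs in profit order; each goes to the latest open slot no later than its deadline.
By profit: A(d5,46), F(d3,28), E(d2,21), B(d4,20), C(d3,18), D(d3,11)
A→slot 5; F→slot 3; E→slot 2; B→slot 4; C→slot 1; D skipped.
5 of 6 scheduled.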